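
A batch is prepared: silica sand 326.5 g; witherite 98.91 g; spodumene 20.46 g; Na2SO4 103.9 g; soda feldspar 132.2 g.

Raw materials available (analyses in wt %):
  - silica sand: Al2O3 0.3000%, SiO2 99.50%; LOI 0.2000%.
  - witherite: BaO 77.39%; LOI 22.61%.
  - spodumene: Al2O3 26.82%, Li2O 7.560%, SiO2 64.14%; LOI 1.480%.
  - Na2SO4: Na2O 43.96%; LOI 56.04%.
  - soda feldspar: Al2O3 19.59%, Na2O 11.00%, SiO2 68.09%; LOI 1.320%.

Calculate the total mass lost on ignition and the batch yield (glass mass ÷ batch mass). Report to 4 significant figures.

Intermediates are printed with 4-significant-digit rounding alongside each step; every computation holds full precision in all steps; each reported result is rounded a single time; all derived quantities are computed using the weight values at 598.7 g of glass in full float precision (totals, yield, LOI, net glass mass, the five compositions), as they appear in the problem or the answer.
Each material's LOI contribution:
  silica sand: 326.5 × 0.002000 = 0.6530 g
  witherite: 98.91 × 0.2261 = 22.36 g
  spodumene: 20.46 × 0.01480 = 0.3028 g
  Na2SO4: 103.9 × 0.5604 = 58.23 g
  soda feldspar: 132.2 × 0.01320 = 1.745 g
Total LOI = 83.29 g
Glass = batch − LOI = 682.0 − 83.29 = 598.7 g

LOI loss = 83.29 g; glass = 598.7 g; yield = 87.79%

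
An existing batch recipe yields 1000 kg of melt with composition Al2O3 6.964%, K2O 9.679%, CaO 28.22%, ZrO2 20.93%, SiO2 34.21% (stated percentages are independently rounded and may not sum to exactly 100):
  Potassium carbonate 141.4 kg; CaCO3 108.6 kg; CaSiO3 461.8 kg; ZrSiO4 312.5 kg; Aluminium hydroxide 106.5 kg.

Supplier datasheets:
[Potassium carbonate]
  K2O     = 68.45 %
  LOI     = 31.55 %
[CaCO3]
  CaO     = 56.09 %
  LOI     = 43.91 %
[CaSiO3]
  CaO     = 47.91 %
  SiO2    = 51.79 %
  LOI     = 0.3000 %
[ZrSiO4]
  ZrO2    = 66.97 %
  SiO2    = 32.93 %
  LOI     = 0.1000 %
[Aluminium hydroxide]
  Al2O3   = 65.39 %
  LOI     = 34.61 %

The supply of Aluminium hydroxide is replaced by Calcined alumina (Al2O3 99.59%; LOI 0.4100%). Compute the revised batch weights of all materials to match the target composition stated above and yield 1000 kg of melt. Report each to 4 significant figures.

In-progress results are displayed rounded to 4 significant figures alongside each step; every computation runs at full float precision at every stage; exactly one rounding goes into every reported value. All derived quantities (the yield, ignition loss, five oxide percentages, the totals, net glass mass) are rebuilt in full float precision starting from the weights for 1000 kg of glass exactly as shown in the problem or the answer.
Per-oxide target masses for 1000 kg melt:
  Al2O3: 6.964% × 1000 = 69.64 kg
  K2O: 9.679% × 1000 = 96.79 kg
  CaO: 28.22% × 1000 = 282.2 kg
  ZrO2: 20.93% × 1000 = 209.3 kg
  SiO2: 34.21% × 1000 = 342.1 kg
A balance pass over the oxides, given the weights on record, relative to the basis at hand (oxide sums agree with the targets net of answer rounding effects):
  Al2O3: 69.93·0.9959 = 69.64 kg (target 69.64 kg)
  K2O: 141.4·0.6845 = 96.79 kg (target 96.79 kg)
  CaO: 108.6·0.5609 + 461.8·0.4791 = 282.2 kg (target 282.2 kg)
  ZrO2: 312.5·0.6697 = 209.3 kg (target 209.3 kg)
  SiO2: 461.8·0.5179 + 312.5·0.3293 = 342.1 kg (target 342.1 kg)
Glass-mass sanity pass: net batch after ignition = 999.9 kg (oxide target masses add up to 1000 kg; versus the stated basis of 1000 kg — any gap is answer rounding).
Batch total: Σ batch = 1094 kg; Σ batch·LOI gives LOI loss = 94.28 kg; yield: glass divided by total = 91.38%.

Revised batch per 1000 kg melt:
  Potassium carbonate: 141.4 kg
  CaCO3: 108.6 kg
  CaSiO3: 461.8 kg
  ZrSiO4: 312.5 kg
  Calcined alumina: 69.93 kg
Total batch = 1094 kg; LOI loss = 94.28 kg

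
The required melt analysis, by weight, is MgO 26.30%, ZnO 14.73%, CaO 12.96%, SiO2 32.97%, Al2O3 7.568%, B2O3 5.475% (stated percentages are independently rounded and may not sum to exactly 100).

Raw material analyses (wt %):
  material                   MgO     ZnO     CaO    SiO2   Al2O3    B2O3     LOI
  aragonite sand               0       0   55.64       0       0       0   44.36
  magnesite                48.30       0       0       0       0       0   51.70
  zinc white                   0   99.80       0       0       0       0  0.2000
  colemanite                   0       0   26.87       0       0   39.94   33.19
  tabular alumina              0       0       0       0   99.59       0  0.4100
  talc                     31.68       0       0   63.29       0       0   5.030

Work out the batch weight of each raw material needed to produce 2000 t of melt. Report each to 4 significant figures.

The intermediate values are printed (rounded to four significant figures) within the worked lines. All arithmetic holds full precision in every operation. Each reported value is rounded just once. The derived quantities (the yield, six oxide percentages, glass mass, the totals, LOI) are carried from the batch weights on 2000 t of glass in exact precision as they appear in either problem or answer.
Target oxide masses per 2000 t melt:
  MgO: 26.30% × 2000 = 526.0 t
  ZnO: 14.73% × 2000 = 294.6 t
  CaO: 12.96% × 2000 = 259.2 t
  SiO2: 32.97% × 2000 = 659.4 t
  Al2O3: 7.568% × 2000 = 151.4 t
  B2O3: 5.475% × 2000 = 109.5 t
Oxide-by-oxide audit per the reported batch figures, per the basis as stated (every target is met by its sum up to rounding of the answer):
  MgO: 405.7·0.4830 + 1042·0.3168 = 526.1 t (target 526.0 t)
  ZnO: 295.2·0.9980 = 294.6 t (target 294.6 t)
  CaO: 333.5·0.5564 + 274.2·0.2687 = 259.2 t (target 259.2 t)
  SiO2: 1042·0.6329 = 659.5 t (target 659.4 t)
  Al2O3: 152.0·0.9959 = 151.4 t (target 151.4 t)
  B2O3: 274.2·0.3994 = 109.5 t (target 109.5 t)
Glass-mass bookkeeping: total charge less LOI = 2000 t (the Σ of target masses is 2000 t; versus the stated basis of 2000 t — gaps are rounding artifacts).
Batch grand total — Σ batch = 2503 t; LOI removed, Σ of batch·LOI: 502.3 t; yield: glass divided by total = 79.93%.

Batch per 2000 t melt:
  aragonite sand: 333.5 t
  magnesite: 405.7 t
  zinc white: 295.2 t
  colemanite: 274.2 t
  tabular alumina: 152.0 t
  talc: 1042 t
Total batch = 2503 t; LOI loss = 502.3 t; yield = 79.93%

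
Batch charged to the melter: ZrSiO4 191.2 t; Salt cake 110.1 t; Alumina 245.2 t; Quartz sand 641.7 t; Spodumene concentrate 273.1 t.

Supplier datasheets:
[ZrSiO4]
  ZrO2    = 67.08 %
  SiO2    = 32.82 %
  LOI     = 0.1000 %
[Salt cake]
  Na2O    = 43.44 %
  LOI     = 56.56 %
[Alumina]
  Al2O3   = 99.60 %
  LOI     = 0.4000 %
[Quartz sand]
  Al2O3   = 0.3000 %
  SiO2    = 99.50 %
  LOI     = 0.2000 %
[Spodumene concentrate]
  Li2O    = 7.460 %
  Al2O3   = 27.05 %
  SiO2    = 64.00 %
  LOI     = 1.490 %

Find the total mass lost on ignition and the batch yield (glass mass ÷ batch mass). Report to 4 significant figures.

The working math keeps full precision at every stage — mid-chain values are printed (rounded to four significant digits) within the worked lines — each reported value is rounded only once. The derived quantities are rebuilt in exact precision (net glass mass, the five compositions, ignition loss, totals, yield) using the weight values per 1393 t of glass, exactly as shown in question or answer.
Ignition loss by material:
  ZrSiO4: 191.2 × 0.001000 = 0.1912 t
  Salt cake: 110.1 × 0.5656 = 62.27 t
  Alumina: 245.2 × 0.004000 = 0.9808 t
  Quartz sand: 641.7 × 0.002000 = 1.283 t
  Spodumene concentrate: 273.1 × 0.01490 = 4.069 t
Total LOI = 68.80 t
Glass = batch − LOI = 1461 − 68.80 = 1393 t

LOI loss = 68.80 t; glass = 1393 t; yield = 95.29%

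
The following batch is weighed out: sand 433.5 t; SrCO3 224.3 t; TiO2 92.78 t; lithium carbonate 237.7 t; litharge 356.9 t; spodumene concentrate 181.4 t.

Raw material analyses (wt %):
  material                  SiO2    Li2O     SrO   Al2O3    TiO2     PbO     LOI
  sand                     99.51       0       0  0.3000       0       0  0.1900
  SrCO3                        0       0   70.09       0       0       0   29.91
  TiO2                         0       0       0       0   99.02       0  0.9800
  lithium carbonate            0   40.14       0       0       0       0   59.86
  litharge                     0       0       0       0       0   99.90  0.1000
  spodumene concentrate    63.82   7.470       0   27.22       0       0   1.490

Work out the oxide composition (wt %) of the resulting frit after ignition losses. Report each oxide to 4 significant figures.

Glass mass = 1312 t (batch 1527 − LOI 214.2).
Composition: SiO2 41.69%, Li2O 8.303%, SrO 11.98%, Al2O3 3.861%, TiO2 7.000%, PbO 27.17%

The whole derivation maintains exact precision from start to finish. Mid-chain values are displayed (rounded to four significant figures) as written; every reported result receives exactly one rounding — the derived quantities (six oxide percentages, ignition loss, the yield, the totals, glass mass) are rebuilt in full float precision from the batch weights per 1312 t of glass, as they appear in problem or answer.
Oxide-by-oxide delivered mass:
  SiO2: 433.5·0.9951 + 181.4·0.6382 = 547.1 t
  Li2O: 237.7·0.4014 + 181.4·0.07470 = 109.0 t
  SrO: 224.3·0.7009 = 157.2 t
  Al2O3: 433.5·0.003000 + 181.4·0.2722 = 50.68 t
  TiO2: 92.78·0.9902 = 91.87 t
  PbO: 356.9·0.9990 = 356.5 t
LOI: 433.5·0.001900 + 224.3·0.2991 + 92.78·0.009800 + 237.7·0.5986 + 356.9·0.001000 + 181.4·0.01490 = 214.2 t
batch − LOI leaves glass = 1527 − 214.2 = 1312 t (= the summed oxide contributions)
each wt % is 100 × oxide ÷ glass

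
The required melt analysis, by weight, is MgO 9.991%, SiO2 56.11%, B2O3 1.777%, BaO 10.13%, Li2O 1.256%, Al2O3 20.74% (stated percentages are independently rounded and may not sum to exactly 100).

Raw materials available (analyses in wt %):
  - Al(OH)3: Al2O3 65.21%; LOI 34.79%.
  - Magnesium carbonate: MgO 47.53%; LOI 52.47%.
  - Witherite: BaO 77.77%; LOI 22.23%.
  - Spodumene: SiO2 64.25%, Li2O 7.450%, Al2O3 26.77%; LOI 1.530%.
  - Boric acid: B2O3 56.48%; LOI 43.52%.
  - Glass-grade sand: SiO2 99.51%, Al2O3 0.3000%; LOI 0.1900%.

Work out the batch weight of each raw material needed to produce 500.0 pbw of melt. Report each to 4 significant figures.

All arithmetic carries full float precision from start to finish — values along the way are shown (rounded to four significant digits) across the worked steps — every reported figure is rounded once only. The derived quantities (six oxide percentages, yield, the totals, ignition loss, glass mass) are carried in full float precision starting from the weights per 500.0 pbw of glass, as written in either problem or answer.
Oxide-by-oxide targets in 500.0 pbw melt:
  MgO: 9.991% × 500.0 = 49.96 pbw
  SiO2: 56.11% × 500.0 = 280.6 pbw
  B2O3: 1.777% × 500.0 = 8.885 pbw
  BaO: 10.13% × 500.0 = 50.65 pbw
  Li2O: 1.256% × 500.0 = 6.280 pbw
  Al2O3: 20.74% × 500.0 = 103.7 pbw
A balance pass over the oxides, per the reported batch figures, relative to the basis at hand (sums match the target masses exact up to rounding of places):
  MgO: 105.1·0.4753 = 49.95 pbw (target 49.96 pbw)
  SiO2: 84.30·0.6425 + 227.5·0.9951 = 280.5 pbw (target 280.6 pbw)
  B2O3: 15.73·0.5648 = 8.884 pbw (target 8.885 pbw)
  BaO: 65.13·0.7777 = 50.65 pbw (target 50.65 pbw)
  Li2O: 84.30·0.07450 = 6.280 pbw (target 6.280 pbw)
  Al2O3: 123.4·0.6521 + 84.30·0.2677 + 227.5·0.003000 = 103.7 pbw (target 103.7 pbw)
Auditing the glass mass value: batch Σ − ignition loss = 500.0 pbw (the targets, summed, come to 500.0 pbw; the stated basis being 500.0 pbw — rounding explains the deltas).
Summing the batch: Σ batch = 621.2 pbw; LOI loss = Σ batch·LOI = 121.1 pbw; as yield: glass ÷ batch → 80.50%.

Batch per 500.0 pbw melt:
  Al(OH)3: 123.4 pbw
  Magnesium carbonate: 105.1 pbw
  Witherite: 65.13 pbw
  Spodumene: 84.30 pbw
  Boric acid: 15.73 pbw
  Glass-grade sand: 227.5 pbw
Total batch = 621.2 pbw; LOI loss = 121.1 pbw; yield = 80.50%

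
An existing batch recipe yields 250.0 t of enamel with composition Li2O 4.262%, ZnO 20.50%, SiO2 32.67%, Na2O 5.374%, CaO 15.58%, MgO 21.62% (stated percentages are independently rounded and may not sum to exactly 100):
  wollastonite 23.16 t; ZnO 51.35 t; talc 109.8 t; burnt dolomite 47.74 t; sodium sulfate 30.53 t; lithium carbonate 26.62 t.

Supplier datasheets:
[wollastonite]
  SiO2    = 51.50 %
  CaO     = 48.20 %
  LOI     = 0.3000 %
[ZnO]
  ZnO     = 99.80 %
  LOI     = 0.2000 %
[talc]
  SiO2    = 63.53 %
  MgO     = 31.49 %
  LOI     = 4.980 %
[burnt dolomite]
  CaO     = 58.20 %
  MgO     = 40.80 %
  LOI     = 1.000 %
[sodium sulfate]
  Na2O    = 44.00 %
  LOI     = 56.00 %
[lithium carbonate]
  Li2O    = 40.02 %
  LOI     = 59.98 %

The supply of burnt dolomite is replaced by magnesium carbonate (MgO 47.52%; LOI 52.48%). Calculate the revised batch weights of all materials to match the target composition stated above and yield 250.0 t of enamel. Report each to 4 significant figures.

Revised batch per 250.0 t enamel:
  wollastonite: 80.81 t
  ZnO: 51.35 t
  talc: 63.05 t
  magnesium carbonate: 71.96 t
  sodium sulfate: 30.53 t
  lithium carbonate: 26.62 t
Total batch = 324.3 t; LOI loss = 74.31 t

The working math maintains exact precision at all times; the intermediate values are displayed (rounded to four significant digits) in the working — a single rounding produces every reported figure. All derived quantities, including glass mass, the totals, the six compositions, yield, ignition loss, are recomputed from the weighed amounts on 250.0 t of glass at exact precision as they appear in the problem or the answer.
Target oxide masses per 250.0 t enamel:
  Li2O: 4.262% × 250.0 = 10.66 t
  ZnO: 20.50% × 250.0 = 51.25 t
  SiO2: 32.67% × 250.0 = 81.68 t
  Na2O: 5.374% × 250.0 = 13.44 t
  CaO: 15.58% × 250.0 = 38.95 t
  MgO: 21.62% × 250.0 = 54.05 t
Balance tally, oxide-wise, from the weights as reported, relative to the basis at hand (sum by sum, the targets are met up to rounding of the answer):
  Li2O: 26.62·0.4002 = 10.65 t (target 10.66 t)
  ZnO: 51.35·0.9980 = 51.25 t (target 51.25 t)
  SiO2: 80.81·0.5150 + 63.05·0.6353 = 81.67 t (target 81.68 t)
  Na2O: 30.53·0.4400 = 13.43 t (target 13.44 t)
  CaO: 80.81·0.4820 = 38.95 t (target 38.95 t)
  MgO: 63.05·0.3149 + 71.96·0.4752 = 54.05 t (target 54.05 t)
Consistency of the glass mass: the batch minus its LOI: 250.0 t (targets for the oxides total 250.0 t; against the stated basis, 250.0 t — any gap is answer rounding).
Summing the batch: Σ batch = 324.3 t; LOI loss = Σ batch·LOI = 74.31 t; as yield: glass ÷ batch → 77.09%.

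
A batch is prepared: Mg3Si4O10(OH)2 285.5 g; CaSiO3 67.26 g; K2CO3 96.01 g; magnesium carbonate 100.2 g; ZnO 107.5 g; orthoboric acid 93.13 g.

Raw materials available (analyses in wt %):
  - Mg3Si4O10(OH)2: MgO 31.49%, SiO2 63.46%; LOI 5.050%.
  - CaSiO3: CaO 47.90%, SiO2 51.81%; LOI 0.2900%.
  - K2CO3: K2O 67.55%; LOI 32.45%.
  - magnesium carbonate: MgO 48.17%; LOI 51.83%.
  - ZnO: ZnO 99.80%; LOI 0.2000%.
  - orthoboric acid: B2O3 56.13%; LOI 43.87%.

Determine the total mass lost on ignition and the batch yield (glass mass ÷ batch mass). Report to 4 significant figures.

Mid-chain values appear with 4-significant-figure rounding alongside each step; every computation holds exact precision at every stage; a single rounding finalizes every reported result — the derived quantities are re-derived from the weighed amounts on 610.8 g of glass in full float precision (yield, six oxide percentages, LOI, glass mass, totals), as given in problem or answer.
Loss on ignition, line by line:
  Mg3Si4O10(OH)2: 285.5 × 0.05050 = 14.42 g
  CaSiO3: 67.26 × 0.002900 = 0.1951 g
  K2CO3: 96.01 × 0.3245 = 31.16 g
  magnesium carbonate: 100.2 × 0.5183 = 51.93 g
  ZnO: 107.5 × 0.002000 = 0.2150 g
  orthoboric acid: 93.13 × 0.4387 = 40.86 g
Total LOI = 138.8 g
Glass = batch − LOI = 749.6 − 138.8 = 610.8 g

LOI loss = 138.8 g; glass = 610.8 g; yield = 81.49%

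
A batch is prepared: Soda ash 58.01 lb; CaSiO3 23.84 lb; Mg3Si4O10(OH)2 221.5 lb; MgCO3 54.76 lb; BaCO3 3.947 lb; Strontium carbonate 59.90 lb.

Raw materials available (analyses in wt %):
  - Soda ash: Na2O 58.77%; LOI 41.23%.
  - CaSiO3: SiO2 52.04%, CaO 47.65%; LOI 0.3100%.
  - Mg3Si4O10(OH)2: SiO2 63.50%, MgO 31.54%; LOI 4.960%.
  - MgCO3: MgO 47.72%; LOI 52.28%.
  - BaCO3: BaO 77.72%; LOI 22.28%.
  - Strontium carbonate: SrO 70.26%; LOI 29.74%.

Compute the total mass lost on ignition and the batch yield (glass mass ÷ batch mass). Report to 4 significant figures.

LOI loss = 82.30 lb; glass = 339.7 lb; yield = 80.50%

In-progress results are shown rounded off to 4 significant figures at each printed step — full float precision is kept at each step — each reported value is rounded exactly once; derived quantities, including glass mass, six oxide percentages, the yield, LOI, the totals, are carried from the batch weights per 339.7 lb of glass at full float precision, as quoted within the problem or the answer.
LOI of each material in turn:
  Soda ash: 58.01 × 0.4123 = 23.92 lb
  CaSiO3: 23.84 × 0.003100 = 0.07390 lb
  Mg3Si4O10(OH)2: 221.5 × 0.04960 = 10.99 lb
  MgCO3: 54.76 × 0.5228 = 28.63 lb
  BaCO3: 3.947 × 0.2228 = 0.8794 lb
  Strontium carbonate: 59.90 × 0.2974 = 17.81 lb
Total LOI = 82.30 lb
Glass = batch − LOI = 422.0 − 82.30 = 339.7 lb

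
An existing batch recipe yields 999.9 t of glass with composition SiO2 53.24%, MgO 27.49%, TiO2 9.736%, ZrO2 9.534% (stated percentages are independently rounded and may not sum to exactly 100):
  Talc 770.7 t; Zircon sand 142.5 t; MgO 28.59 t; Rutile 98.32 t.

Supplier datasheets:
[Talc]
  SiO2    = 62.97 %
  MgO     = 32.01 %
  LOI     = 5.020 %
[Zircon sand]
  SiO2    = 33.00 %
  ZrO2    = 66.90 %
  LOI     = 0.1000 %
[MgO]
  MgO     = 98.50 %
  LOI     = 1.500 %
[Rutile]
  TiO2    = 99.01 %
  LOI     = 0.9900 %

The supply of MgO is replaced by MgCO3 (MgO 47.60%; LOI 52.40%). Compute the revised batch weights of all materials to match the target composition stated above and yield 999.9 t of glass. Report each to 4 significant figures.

Working values are printed rounded off to 4 significant digits between the steps. The working math holds exact precision at each step. Each reported value is rounded a single time. All derived quantities are re-derived starting from the weights at 999.9 t of glass at full precision (yield, LOI, net glass mass, four oxide percentages, totals) as set out in the problem or the answer.
Oxide-by-oxide targets in 999.9 t glass:
  SiO2: 53.24% × 999.9 = 532.3 t
  MgO: 27.49% × 999.9 = 274.9 t
  TiO2: 9.736% × 999.9 = 97.35 t
  ZrO2: 9.534% × 999.9 = 95.33 t
Oxide-by-oxide audit on the weights just shown, at the basis given (summed amounts equal target values exact up to rounding of places):
  SiO2: 770.7·0.6297 + 142.5·0.3300 = 532.3 t (target 532.3 t)
  MgO: 770.7·0.3201 + 59.17·0.4760 = 274.9 t (target 274.9 t)
  TiO2: 98.32·0.9901 = 97.35 t (target 97.35 t)
  ZrO2: 142.5·0.6690 = 95.33 t (target 95.33 t)
Glass-mass closure: total charge less LOI = 999.9 t (per-oxide target masses sum to 999.9 t; versus the stated basis of 999.9 t — a pure rounding effect).
Summing the batch: Σ batch = 1071 t; loss to ignition Σ batch·LOI = 70.81 t; glass ÷ batch gives a yield of 93.39%.

Revised batch per 999.9 t glass:
  Talc: 770.7 t
  Zircon sand: 142.5 t
  MgCO3: 59.17 t
  Rutile: 98.32 t
Total batch = 1071 t; LOI loss = 70.81 t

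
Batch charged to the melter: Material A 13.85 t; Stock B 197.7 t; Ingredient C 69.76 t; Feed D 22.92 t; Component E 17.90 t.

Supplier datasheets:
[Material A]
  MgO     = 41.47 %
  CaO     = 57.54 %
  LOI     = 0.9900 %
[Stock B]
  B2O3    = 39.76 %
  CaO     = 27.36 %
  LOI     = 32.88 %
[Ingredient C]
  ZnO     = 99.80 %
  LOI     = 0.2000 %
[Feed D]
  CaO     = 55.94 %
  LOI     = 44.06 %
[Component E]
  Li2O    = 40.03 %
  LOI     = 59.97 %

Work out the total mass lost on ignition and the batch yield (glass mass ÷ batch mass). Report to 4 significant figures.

Working values are printed rounded to 4 significant digits. All internal work maintains exact precision at all times; a single rounding yields each reported number — the derived quantities are re-derived from the weighed amounts at 236.0 t of glass in full float precision (glass mass, yield, the five compositions, totals, ignition loss) exactly as printed in either problem or answer.
Loss on ignition, line by line:
  Material A: 13.85 × 0.009900 = 0.1371 t
  Stock B: 197.7 × 0.3288 = 65.00 t
  Ingredient C: 69.76 × 0.002000 = 0.1395 t
  Feed D: 22.92 × 0.4406 = 10.10 t
  Component E: 17.90 × 0.5997 = 10.73 t
Total LOI = 86.11 t
Glass = batch − LOI = 322.1 − 86.11 = 236.0 t

LOI loss = 86.11 t; glass = 236.0 t; yield = 73.27%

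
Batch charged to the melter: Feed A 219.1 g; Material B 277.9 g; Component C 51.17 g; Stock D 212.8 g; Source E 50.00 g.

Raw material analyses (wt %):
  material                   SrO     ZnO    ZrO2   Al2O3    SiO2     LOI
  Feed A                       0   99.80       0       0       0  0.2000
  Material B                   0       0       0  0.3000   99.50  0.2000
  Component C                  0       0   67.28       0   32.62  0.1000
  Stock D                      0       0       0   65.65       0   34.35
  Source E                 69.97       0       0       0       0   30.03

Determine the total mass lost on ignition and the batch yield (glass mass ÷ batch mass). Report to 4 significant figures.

LOI loss = 89.16 g; glass = 721.8 g; yield = 89.01%

The intermediate values are shown, rounded to 4 significant digits, on the page. All arithmetic keeps exact precision at every stage; exactly one rounding goes into every reported value — all derived quantities are carried starting from the weights for 721.8 g of glass at full precision (the yield, net glass mass, LOI, five oxide percentages, totals) exactly as printed in the problem or the answer.
Ignition loss by material:
  Feed A: 219.1 × 0.002000 = 0.4382 g
  Material B: 277.9 × 0.002000 = 0.5558 g
  Component C: 51.17 × 0.001000 = 0.05117 g
  Stock D: 212.8 × 0.3435 = 73.10 g
  Source E: 50.00 × 0.3003 = 15.02 g
Total LOI = 89.16 g
Glass = batch − LOI = 811.0 − 89.16 = 721.8 g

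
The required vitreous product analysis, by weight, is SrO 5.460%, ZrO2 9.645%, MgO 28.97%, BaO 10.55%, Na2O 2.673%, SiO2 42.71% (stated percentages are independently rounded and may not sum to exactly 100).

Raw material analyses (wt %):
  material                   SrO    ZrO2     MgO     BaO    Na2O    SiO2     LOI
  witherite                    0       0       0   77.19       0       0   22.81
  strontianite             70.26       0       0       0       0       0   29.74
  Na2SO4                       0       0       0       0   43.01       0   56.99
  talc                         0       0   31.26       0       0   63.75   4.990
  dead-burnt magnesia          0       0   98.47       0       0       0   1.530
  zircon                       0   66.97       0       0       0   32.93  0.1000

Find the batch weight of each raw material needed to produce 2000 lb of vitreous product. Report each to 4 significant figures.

All arithmetic carries full precision in every operation; the intermediate values are shown (rounded to 4 significant figures) as written — each reported number receives exactly one rounding. All derived quantities, including LOI, glass mass, the six compositions, yield, totals, are rebuilt starting from the weights per 2000 lb of glass in full float precision as written in either problem or answer.
Per-oxide target masses for 2000 lb vitreous product:
  SrO: 5.460% × 2000 = 109.2 lb
  ZrO2: 9.645% × 2000 = 192.9 lb
  MgO: 28.97% × 2000 = 579.4 lb
  BaO: 10.55% × 2000 = 211.0 lb
  Na2O: 2.673% × 2000 = 53.46 lb
  SiO2: 42.71% × 2000 = 854.2 lb
Mass-balance tally per oxide with the batch weights as given, versus the basis set out (oxide sums agree with the targets within answer rounding):
  SrO: 155.4·0.7026 = 109.2 lb (target 109.2 lb)
  ZrO2: 288.0·0.6697 = 192.9 lb (target 192.9 lb)
  MgO: 1191·0.3126 + 210.3·0.9847 = 579.4 lb (target 579.4 lb)
  BaO: 273.4·0.7719 = 211.0 lb (target 211.0 lb)
  Na2O: 124.3·0.4301 = 53.46 lb (target 53.46 lb)
  SiO2: 1191·0.6375 + 288.0·0.3293 = 854.1 lb (target 854.2 lb)
Glass-mass bookkeeping: net batch after ignition = 2000 lb (the targets, summed, come to 2000 lb; basis as stated: 2000 lb — a pure rounding effect).
Summing the batch: Σ batch = 2242 lb; the LOI term Σ batch·LOI equals 242.4 lb; glass ÷ batch gives a yield of 89.19%.

Batch per 2000 lb vitreous product:
  witherite: 273.4 lb
  strontianite: 155.4 lb
  Na2SO4: 124.3 lb
  talc: 1191 lb
  dead-burnt magnesia: 210.3 lb
  zircon: 288.0 lb
Total batch = 2242 lb; LOI loss = 242.4 lb; yield = 89.19%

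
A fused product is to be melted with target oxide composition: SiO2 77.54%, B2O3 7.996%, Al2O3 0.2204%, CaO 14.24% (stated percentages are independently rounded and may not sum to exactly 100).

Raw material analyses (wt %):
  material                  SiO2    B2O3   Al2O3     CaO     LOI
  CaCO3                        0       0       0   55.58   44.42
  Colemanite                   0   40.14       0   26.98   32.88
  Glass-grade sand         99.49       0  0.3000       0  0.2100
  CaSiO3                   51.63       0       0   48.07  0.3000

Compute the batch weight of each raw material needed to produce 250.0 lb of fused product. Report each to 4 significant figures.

Intermediates are shown rounded off to 4 significant digits in the printout; every computation holds full precision in all steps; every reported result is rounded just once; derived quantities (four oxide percentages, the totals, glass mass, LOI, yield) are recomputed at exact precision starting from the weights on 250.0 lb of glass, as given in the problem or the answer.
The oxide mass targets at 250.0 lb fused product:
  SiO2: 77.54% × 250.0 = 193.8 lb
  B2O3: 7.996% × 250.0 = 19.99 lb
  Al2O3: 0.2204% × 250.0 = 0.5510 lb
  CaO: 14.24% × 250.0 = 35.60 lb
Per-oxide balance check applying the batch weights above, under the basis named above (sums match the target masses once rounding is allowed for):
  SiO2: 183.7·0.9949 + 21.54·0.5163 = 193.9 lb (target 193.8 lb)
  B2O3: 49.80·0.4014 = 19.99 lb (target 19.99 lb)
  Al2O3: 183.7·0.003000 = 0.5511 lb (target 0.5510 lb)
  CaO: 21.25·0.5558 + 49.80·0.2698 + 21.54·0.4807 = 35.60 lb (target 35.60 lb)
Mass balance on the glass: Σ batch − LOI loss = 250.0 lb (the Σ of target masses is 250.0 lb; versus the stated basis of 250.0 lb — differing by rounding only).
Whole-batch sum: Σ batch = 276.3 lb; LOI loss = Σ batch·LOI = 26.26 lb; yield = glass ÷ total batch = 90.49%.

Batch per 250.0 lb fused product:
  CaCO3: 21.25 lb
  Colemanite: 49.80 lb
  Glass-grade sand: 183.7 lb
  CaSiO3: 21.54 lb
Total batch = 276.3 lb; LOI loss = 26.26 lb; yield = 90.49%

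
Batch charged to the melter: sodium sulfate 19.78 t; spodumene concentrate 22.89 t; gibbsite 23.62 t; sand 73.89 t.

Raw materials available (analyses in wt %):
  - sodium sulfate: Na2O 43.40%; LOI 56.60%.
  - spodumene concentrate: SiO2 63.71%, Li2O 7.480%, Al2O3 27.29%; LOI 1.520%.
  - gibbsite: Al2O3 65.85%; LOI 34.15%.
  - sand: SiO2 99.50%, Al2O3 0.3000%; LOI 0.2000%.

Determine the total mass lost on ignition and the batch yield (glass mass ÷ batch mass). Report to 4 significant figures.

LOI loss = 19.76 t; glass = 120.4 t; yield = 85.91%

The working math carries exact precision in every operation; mid-chain values are shown rounded off to 4 significant figures between the steps — a single rounding completes each reported value — the derived quantities are computed in full float precision (the yield, the four compositions, net glass mass, ignition loss, totals) from the batch weights for 120.4 t of glass as quoted within either problem or answer.
Material-by-material LOI:
  sodium sulfate: 19.78 × 0.5660 = 11.20 t
  spodumene concentrate: 22.89 × 0.01520 = 0.3479 t
  gibbsite: 23.62 × 0.3415 = 8.066 t
  sand: 73.89 × 0.002000 = 0.1478 t
Total LOI = 19.76 t
Glass = batch − LOI = 140.2 − 19.76 = 120.4 t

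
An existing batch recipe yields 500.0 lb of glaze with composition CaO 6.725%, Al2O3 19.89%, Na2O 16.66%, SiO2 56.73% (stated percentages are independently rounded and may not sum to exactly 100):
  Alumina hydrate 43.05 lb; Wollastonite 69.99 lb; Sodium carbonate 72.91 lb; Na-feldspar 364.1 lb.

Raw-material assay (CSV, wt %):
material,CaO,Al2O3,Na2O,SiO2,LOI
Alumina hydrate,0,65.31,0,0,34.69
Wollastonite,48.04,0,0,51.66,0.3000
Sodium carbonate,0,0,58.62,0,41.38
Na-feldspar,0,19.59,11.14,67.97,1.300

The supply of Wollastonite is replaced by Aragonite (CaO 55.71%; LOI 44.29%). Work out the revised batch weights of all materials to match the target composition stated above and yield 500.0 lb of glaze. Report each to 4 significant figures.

Revised batch per 500.0 lb glaze:
  Alumina hydrate: 27.10 lb
  Aragonite: 60.36 lb
  Sodium carbonate: 62.80 lb
  Na-feldspar: 417.3 lb
Total batch = 567.6 lb; LOI loss = 67.55 lb

Each numeric step runs at full precision at each step. Working values are printed rounded to four significant figures at each printed step — exactly one rounding lands on each reported result; the derived quantities (totals, the four compositions, net glass mass, yield, LOI) are carried at exact precision starting from the weights per 500.0 lb of glass, exactly as shown in problem or answer.
Oxide mass targets, per 500.0 lb glaze:
  CaO: 6.725% × 500.0 = 33.62 lb
  Al2O3: 19.89% × 500.0 = 99.45 lb
  Na2O: 16.66% × 500.0 = 83.30 lb
  SiO2: 56.73% × 500.0 = 283.6 lb
Per-oxide balance check given the weights on record, under the basis named above (each sum matches its target mass once rounding is allowed for):
  CaO: 60.36·0.5571 = 33.63 lb (target 33.62 lb)
  Al2O3: 27.10·0.6531 + 417.3·0.1959 = 99.45 lb (target 99.45 lb)
  Na2O: 62.80·0.5862 + 417.3·0.1114 = 83.30 lb (target 83.30 lb)
  SiO2: 417.3·0.6797 = 283.6 lb (target 283.6 lb)
Glass-mass bookkeeping: net batch after ignition = 500.0 lb (targets for the oxides total 500.0 lb; stated basis 500.0 lb — differing by rounding only).
Whole-batch sum: Σ batch = 567.6 lb; LOI loss = Σ batch·LOI = 67.55 lb; as yield: glass ÷ batch → 88.10%.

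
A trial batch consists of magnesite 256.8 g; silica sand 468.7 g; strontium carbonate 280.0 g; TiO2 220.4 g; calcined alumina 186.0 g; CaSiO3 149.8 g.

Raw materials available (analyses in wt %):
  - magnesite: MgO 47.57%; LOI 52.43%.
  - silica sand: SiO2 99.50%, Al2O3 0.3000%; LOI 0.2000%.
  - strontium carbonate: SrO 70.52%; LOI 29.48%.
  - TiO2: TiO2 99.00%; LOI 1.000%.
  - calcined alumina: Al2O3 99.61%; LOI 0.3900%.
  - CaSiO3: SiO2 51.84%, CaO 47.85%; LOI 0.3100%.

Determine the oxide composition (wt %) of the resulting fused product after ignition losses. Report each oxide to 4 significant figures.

Mid-chain values are shown rounded to 4 significant figures on the page. Each numeric step holds exact precision in every operation — each reported value is rounded a single time. All derived quantities, including the yield, six oxide percentages, LOI, net glass mass, the totals, are recomputed from the weighed amounts at 1340 g of glass in full float precision as they appear in the problem or answer text.
Mass of each oxide from the mix:
  SiO2: 468.7·0.9950 + 149.8·0.5184 = 544.0 g
  Al2O3: 468.7·0.003000 + 186.0·0.9961 = 186.7 g
  TiO2: 220.4·0.9900 = 218.2 g
  SrO: 280.0·0.7052 = 197.5 g
  MgO: 256.8·0.4757 = 122.2 g
  CaO: 149.8·0.4785 = 71.68 g
LOI: 256.8·0.5243 + 468.7·0.002000 + 280.0·0.2948 + 220.4·0.01000 + 186.0·0.003900 + 149.8·0.003100 = 221.5 g
Glass = total batch minus LOI = 1562 − 221.5 = 1340 g (equal to the oxide-mass sum)
each wt % is 100 × oxide ÷ glass

Glass mass = 1340 g (batch 1562 − LOI 221.5).
Composition: SiO2 40.59%, Al2O3 13.93%, TiO2 16.28%, SrO 14.73%, MgO 9.115%, CaO 5.348%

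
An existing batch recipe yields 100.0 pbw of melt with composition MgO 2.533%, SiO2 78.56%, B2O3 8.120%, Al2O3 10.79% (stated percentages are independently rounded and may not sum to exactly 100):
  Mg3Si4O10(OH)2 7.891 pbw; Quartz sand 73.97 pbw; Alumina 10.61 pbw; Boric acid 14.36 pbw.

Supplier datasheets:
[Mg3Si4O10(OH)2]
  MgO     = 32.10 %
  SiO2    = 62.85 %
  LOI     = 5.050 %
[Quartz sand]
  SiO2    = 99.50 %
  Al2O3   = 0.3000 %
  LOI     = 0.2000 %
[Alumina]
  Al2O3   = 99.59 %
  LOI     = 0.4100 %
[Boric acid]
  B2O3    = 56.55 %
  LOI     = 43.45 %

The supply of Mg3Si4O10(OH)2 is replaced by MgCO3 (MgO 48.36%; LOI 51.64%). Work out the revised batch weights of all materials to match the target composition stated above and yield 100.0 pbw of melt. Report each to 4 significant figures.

Revised batch per 100.0 pbw melt:
  MgCO3: 5.238 pbw
  Quartz sand: 78.95 pbw
  Alumina: 10.60 pbw
  Boric acid: 14.36 pbw
Total batch = 109.1 pbw; LOI loss = 9.146 pbw

Values along the way are shown rounded off to 4 significant figures in the printout — all internal work runs at full float precision from start to finish — exactly one rounding goes into each reported value; derived quantities (ignition loss, the yield, the totals, glass mass, the four compositions) are rebuilt using the weight values for 100.0 pbw of glass at full precision, exactly as shown in problem or answer.
Target masses of each oxide per 100.0 pbw melt:
  MgO: 2.533% × 100.0 = 2.533 pbw
  SiO2: 78.56% × 100.0 = 78.56 pbw
  B2O3: 8.120% × 100.0 = 8.120 pbw
  Al2O3: 10.79% × 100.0 = 10.79 pbw
Oxide-by-oxide audit working from each reported weight, under the basis named above (delivered sums recover each target net of answer rounding effects):
  MgO: 5.238·0.4836 = 2.533 pbw (target 2.533 pbw)
  SiO2: 78.95·0.9950 = 78.56 pbw (target 78.56 pbw)
  B2O3: 14.36·0.5655 = 8.121 pbw (target 8.120 pbw)
  Al2O3: 78.95·0.003000 + 10.60·0.9959 = 10.79 pbw (target 10.79 pbw)
Consistency of the glass mass: Σ batch − LOI loss = 100.0 pbw (targets for the oxides total 100.0 pbw; versus the stated basis of 100.0 pbw — a pure rounding effect).
Batch total: Σ batch = 109.1 pbw; the LOI term Σ batch·LOI equals 9.146 pbw; yield = glass ÷ total batch = 91.62%.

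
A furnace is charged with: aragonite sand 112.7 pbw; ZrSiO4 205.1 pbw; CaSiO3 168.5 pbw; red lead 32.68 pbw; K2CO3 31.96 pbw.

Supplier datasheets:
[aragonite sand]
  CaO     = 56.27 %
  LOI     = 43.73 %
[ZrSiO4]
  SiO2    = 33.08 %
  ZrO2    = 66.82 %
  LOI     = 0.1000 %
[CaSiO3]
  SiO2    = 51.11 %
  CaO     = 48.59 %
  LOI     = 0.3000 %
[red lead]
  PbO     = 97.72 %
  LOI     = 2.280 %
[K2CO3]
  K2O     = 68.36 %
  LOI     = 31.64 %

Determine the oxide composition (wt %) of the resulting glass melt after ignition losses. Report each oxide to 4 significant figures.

Glass mass = 490.1 pbw (batch 550.9 − LOI 60.85).
Composition: K2O 4.458%, PbO 6.516%, SiO2 31.42%, CaO 29.65%, ZrO2 27.96%

The working math runs at full precision throughout — working values are shown rounded to 4 significant figures at each printed step. Exactly one rounding goes into every reported number — derived quantities (the totals, glass mass, yield, ignition loss, the five compositions) are carried at full precision starting from the weights per 490.1 pbw of glass, exactly as printed in the problem or the answer.
Oxide masses out of the charge:
  K2O: 31.96·0.6836 = 21.85 pbw
  PbO: 32.68·0.9772 = 31.93 pbw
  SiO2: 205.1·0.3308 + 168.5·0.5111 = 154.0 pbw
  CaO: 112.7·0.5627 + 168.5·0.4859 = 145.3 pbw
  ZrO2: 205.1·0.6682 = 137.0 pbw
LOI: 112.7·0.4373 + 205.1·0.001000 + 168.5·0.003000 + 32.68·0.02280 + 31.96·0.3164 = 60.85 pbw
Net of LOI, the glass mass = 550.9 − 60.85 = 490.1 pbw (= the summed oxide contributions)
each oxide over glass, ×100, is wt %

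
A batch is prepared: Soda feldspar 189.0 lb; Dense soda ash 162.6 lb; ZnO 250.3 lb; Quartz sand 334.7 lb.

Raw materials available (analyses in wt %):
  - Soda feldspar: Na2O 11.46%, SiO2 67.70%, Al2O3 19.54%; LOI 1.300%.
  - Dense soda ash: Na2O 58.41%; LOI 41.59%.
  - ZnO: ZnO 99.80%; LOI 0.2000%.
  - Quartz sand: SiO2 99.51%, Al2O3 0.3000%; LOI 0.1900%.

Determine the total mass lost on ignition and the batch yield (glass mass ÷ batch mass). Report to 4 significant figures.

The whole derivation holds full precision through every step. Intermediates are displayed, rounded to 4 significant digits, as written; a single rounding finalizes each reported result — all derived quantities (yield, totals, four oxide percentages, ignition loss, net glass mass) are re-derived starting from the weights at 865.4 lb of glass at exact precision precisely as stated by the problem or answer text.
Per-material ignition loss:
  Soda feldspar: 189.0 × 0.01300 = 2.457 lb
  Dense soda ash: 162.6 × 0.4159 = 67.63 lb
  ZnO: 250.3 × 0.002000 = 0.5006 lb
  Quartz sand: 334.7 × 0.001900 = 0.6359 lb
Total LOI = 71.22 lb
Glass = batch − LOI = 936.6 − 71.22 = 865.4 lb

LOI loss = 71.22 lb; glass = 865.4 lb; yield = 92.40%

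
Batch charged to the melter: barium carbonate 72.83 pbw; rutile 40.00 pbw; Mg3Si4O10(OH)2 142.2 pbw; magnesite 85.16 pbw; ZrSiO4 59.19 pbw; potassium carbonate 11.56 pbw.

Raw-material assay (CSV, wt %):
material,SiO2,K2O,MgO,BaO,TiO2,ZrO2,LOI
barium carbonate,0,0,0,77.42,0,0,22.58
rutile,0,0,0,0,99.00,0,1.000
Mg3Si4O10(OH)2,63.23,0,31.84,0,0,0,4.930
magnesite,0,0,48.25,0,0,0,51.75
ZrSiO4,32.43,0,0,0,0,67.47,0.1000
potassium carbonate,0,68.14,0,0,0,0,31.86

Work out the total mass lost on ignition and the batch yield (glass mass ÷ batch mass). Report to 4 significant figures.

Every computation holds full float precision in every operation — the intermediate values are printed, with 4-significant-figure rounding, in the working. A single rounding finalizes every reported result — the derived quantities (glass mass, totals, LOI, the yield, six oxide percentages) are carried from the weighed amounts per 339.3 pbw of glass at exact precision as written in the problem or the answer.
Per-material ignition loss:
  barium carbonate: 72.83 × 0.2258 = 16.45 pbw
  rutile: 40.00 × 0.01000 = 0.4000 pbw
  Mg3Si4O10(OH)2: 142.2 × 0.04930 = 7.010 pbw
  magnesite: 85.16 × 0.5175 = 44.07 pbw
  ZrSiO4: 59.19 × 0.001000 = 0.05919 pbw
  potassium carbonate: 11.56 × 0.3186 = 3.683 pbw
Total LOI = 71.67 pbw
Glass = batch − LOI = 410.9 − 71.67 = 339.3 pbw

LOI loss = 71.67 pbw; glass = 339.3 pbw; yield = 82.56%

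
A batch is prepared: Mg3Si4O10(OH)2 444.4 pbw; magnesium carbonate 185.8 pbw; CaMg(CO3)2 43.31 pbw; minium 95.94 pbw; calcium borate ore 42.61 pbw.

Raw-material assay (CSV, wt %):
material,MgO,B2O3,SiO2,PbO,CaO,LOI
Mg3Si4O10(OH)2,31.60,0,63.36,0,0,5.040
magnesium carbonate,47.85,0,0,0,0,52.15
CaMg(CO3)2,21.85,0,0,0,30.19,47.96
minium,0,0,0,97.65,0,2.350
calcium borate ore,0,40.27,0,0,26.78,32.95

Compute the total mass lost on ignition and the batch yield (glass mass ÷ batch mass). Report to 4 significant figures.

Mid-chain values are displayed with 4-significant-figure rounding alongside each step — all arithmetic holds exact precision at every stage — a single rounding completes each reported result; the derived quantities are computed starting from the weights for 655.7 pbw of glass at full float precision (five oxide percentages, LOI, yield, totals, glass mass), exactly as printed in problem or answer.
Material-by-material LOI:
  Mg3Si4O10(OH)2: 444.4 × 0.05040 = 22.40 pbw
  magnesium carbonate: 185.8 × 0.5215 = 96.89 pbw
  CaMg(CO3)2: 43.31 × 0.4796 = 20.77 pbw
  minium: 95.94 × 0.02350 = 2.255 pbw
  calcium borate ore: 42.61 × 0.3295 = 14.04 pbw
Total LOI = 156.4 pbw
Glass = batch − LOI = 812.1 − 156.4 = 655.7 pbw

LOI loss = 156.4 pbw; glass = 655.7 pbw; yield = 80.75%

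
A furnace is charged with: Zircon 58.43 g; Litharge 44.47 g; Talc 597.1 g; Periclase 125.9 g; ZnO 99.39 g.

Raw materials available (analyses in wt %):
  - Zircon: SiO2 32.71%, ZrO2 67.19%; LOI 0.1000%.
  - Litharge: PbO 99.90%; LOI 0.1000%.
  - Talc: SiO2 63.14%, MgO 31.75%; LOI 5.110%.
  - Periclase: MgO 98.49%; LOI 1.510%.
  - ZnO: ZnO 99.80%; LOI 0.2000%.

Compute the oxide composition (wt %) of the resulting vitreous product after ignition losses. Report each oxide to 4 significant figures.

Each numeric step carries exact precision through the solve — in-progress results appear with 4-significant-figure rounding within the worked lines. Each reported figure is rounded only once — all derived quantities are carried using the weight values on 892.6 g of glass at exact precision (five oxide percentages, LOI, the yield, the totals, net glass mass) as they appear in the problem or answer text.
Per-oxide mass from batch:
  PbO: 44.47·0.9990 = 44.43 g
  SiO2: 58.43·0.3271 + 597.1·0.6314 = 396.1 g
  ZnO: 99.39·0.9980 = 99.19 g
  MgO: 597.1·0.3175 + 125.9·0.9849 = 313.6 g
  ZrO2: 58.43·0.6719 = 39.26 g
LOI: 58.43·0.001000 + 44.47·0.001000 + 597.1·0.05110 + 125.9·0.01510 + 99.39·0.002000 = 32.71 g
The glass mass, total less LOI, = 925.3 − 32.71 = 892.6 g (consistent with Σ oxide mass)
wt % = oxide mass / glass mass × 100

Glass mass = 892.6 g (batch 925.3 − LOI 32.71).
Composition: PbO 4.977%, SiO2 44.38%, ZnO 11.11%, MgO 35.13%, ZrO2 4.398%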